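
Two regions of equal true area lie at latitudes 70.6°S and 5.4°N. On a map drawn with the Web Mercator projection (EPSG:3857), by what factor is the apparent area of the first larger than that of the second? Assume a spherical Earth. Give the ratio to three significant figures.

8.98

Mercator is conformal with k = sec φ, so areal scale = k² = sec²φ.
At 70.6°: sec²(70.6°) = 1/0.3322² = 9.064.
At 5.4°: sec²(5.4°) = 1/0.9956² = 1.009.
Ratio = 9.064/1.009 = cos²(5.4°)/cos²(70.6°) ≈ 8.98.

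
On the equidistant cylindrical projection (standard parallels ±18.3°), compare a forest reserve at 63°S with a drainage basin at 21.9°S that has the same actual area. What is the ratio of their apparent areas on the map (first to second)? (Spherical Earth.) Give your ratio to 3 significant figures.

2.04

In the equirectangular projection with standard parallel φ₀ = 18.3° (x = Rλ cos φ₀, y = Rφ), meridians are true-scale (h = 1) and the parallel scale is k = cos φ₀ / cos φ.
Areal scale at 63°: h·k = 1.000 × 2.091 = 2.091.
Areal scale at 21.9°: h·k = 1.000 × 1.023 = 1.023.
Ratio = 2.091/1.023 ≈ 2.04.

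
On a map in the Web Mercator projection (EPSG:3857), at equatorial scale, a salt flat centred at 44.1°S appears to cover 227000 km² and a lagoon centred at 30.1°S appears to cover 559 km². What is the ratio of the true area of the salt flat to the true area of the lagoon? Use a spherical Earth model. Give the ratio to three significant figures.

280

Mercator's areal exaggeration is sec²φ; hence true area = (apparent area) · cos²φ.
True area of salt flat: 227000 × cos²(44.1°) = 227000 × 0.5157 = 117100 km².
True area of lagoon: 559 × cos²(30.1°) = 559 × 0.7485 = 418.4 km².
Ratio = 117100 / 418.4 ≈ 280.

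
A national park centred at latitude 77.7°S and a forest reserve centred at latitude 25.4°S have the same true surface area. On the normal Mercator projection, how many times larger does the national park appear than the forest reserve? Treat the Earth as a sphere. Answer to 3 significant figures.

On Mercator, area is exaggerated by sec²φ = 1/cos²φ.
At 77.7°: sec²(77.7°) = 1/0.2130² = 22.04.
At 25.4°: sec²(25.4°) = 1/0.9033² = 1.225.
Ratio = 22.04/1.225 = cos²(25.4°)/cos²(77.7°) ≈ 18.0.

18.0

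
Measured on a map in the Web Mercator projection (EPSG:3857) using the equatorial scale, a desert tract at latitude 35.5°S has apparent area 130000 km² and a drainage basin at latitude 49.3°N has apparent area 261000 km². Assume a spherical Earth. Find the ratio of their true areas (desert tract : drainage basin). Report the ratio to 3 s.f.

On Mercator the areal scale is sec²φ, so true area = apparent × cos²φ.
True area of desert tract: 130000 × cos²(35.5°) = 130000 × 0.6628 = 86160 km².
True area of drainage basin: 261000 × cos²(49.3°) = 261000 × 0.4252 = 111000 km².
Ratio = 86160 / 111000 ≈ 0.776.

0.776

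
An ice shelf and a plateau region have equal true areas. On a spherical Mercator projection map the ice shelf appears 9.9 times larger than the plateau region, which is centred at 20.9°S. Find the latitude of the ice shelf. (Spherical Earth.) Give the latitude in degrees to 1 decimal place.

72.7°

Mercator areal scale is sec²φ, so apparent-area ratio = sec²φ₁ / sec²φ₂ = cos²φ₂ / cos²φ₁.
cos²φ₂ / cos²φ₁ = 9.9  ⇒  cos φ₁ = cos 20.9° / √9.9 = 0.9342/3.146 = 0.2969.
φ₁ = arccos(0.2969) ≈ 72.7°.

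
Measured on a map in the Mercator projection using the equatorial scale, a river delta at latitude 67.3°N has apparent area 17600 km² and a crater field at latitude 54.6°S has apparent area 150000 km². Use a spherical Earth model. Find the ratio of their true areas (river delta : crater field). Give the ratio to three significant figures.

Mercator's areal exaggeration is sec²φ; hence true area = (apparent area) · cos²φ.
True area of river delta: 17600 × cos²(67.3°) = 17600 × 0.1489 = 2621 km².
True area of crater field: 150000 × cos²(54.6°) = 150000 × 0.3356 = 50340 km².
Ratio = 2621 / 50340 ≈ 0.0521.

0.0521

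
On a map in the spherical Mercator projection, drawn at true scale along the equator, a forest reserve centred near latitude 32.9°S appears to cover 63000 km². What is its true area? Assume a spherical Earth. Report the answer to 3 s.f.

The Mercator projection is conformal; its linear scale factor is the same in every direction and equals sec φ = 1/cos φ.
Areal scale = k² = sec²φ = 1/cos²(32.9°) = 1/0.8396² = 1.419.
True area = apparent / (areal scale) = 63000 / 1.419 ≈ 44400 km².

44400 km²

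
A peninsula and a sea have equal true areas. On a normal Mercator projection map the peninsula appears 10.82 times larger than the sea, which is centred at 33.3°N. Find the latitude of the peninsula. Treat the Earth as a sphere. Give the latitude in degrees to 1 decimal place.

For equal true areas on Mercator, apparent areas scale as sec²φ, so the ratio is cos²φ₂ / cos²φ₁.
cos²φ₂ / cos²φ₁ = 10.82  ⇒  cos φ₁ = cos 33.3° / √10.82 = 0.8358/3.289 = 0.2541.
φ₁ = arccos(0.2541) ≈ 75.3°.

75.3°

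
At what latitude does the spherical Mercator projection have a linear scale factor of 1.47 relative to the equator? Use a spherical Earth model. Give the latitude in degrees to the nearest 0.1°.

Mercator scale is k = sec φ = 1/cos φ.
1/cos φ = 1.47  ⇒  cos φ = 0.6803  ⇒  φ = arccos(0.6803) ≈ 47.1°.

47.1°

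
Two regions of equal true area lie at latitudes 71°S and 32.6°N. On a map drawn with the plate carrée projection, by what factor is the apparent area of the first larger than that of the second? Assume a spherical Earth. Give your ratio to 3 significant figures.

2.59

In the plate carrée (x = Rλ, y = Rφ), meridians are true-scale (h = 1) and parallels are stretched by k = sec φ.
Areal scale at 71°: h·k = 1.000 × 3.072 = 3.072.
Areal scale at 32.6°: h·k = 1.000 × 1.187 = 1.187.
Ratio = 3.072/1.187 ≈ 2.59.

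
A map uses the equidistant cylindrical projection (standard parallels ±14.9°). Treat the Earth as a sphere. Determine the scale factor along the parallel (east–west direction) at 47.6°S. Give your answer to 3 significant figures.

1.43

In the equirectangular projection with standard parallel φ₀ = 14.9° (x = Rλ cos φ₀, y = Rφ), meridians are true-scale (h = 1) and the parallel scale is k = cos φ₀ / cos φ.
k = cos 14.9° / cos 47.6° = 0.9664/0.6743 = 1.433.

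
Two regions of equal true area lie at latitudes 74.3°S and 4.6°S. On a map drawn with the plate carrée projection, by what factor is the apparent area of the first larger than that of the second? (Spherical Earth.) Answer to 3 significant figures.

3.68

Plate carrée maps x = Rλ, y = Rφ. The meridian scale is h = 1 and the parallel scale is k = 1/cos φ = sec φ.
Areal scale at 74.3°: h·k = 1.000 × 3.695 = 3.695.
Areal scale at 4.6°: h·k = 1.000 × 1.003 = 1.003.
Ratio = 3.695/1.003 ≈ 3.68.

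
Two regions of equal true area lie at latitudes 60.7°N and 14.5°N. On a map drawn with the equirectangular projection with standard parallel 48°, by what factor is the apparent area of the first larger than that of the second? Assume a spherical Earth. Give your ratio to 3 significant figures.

With standard parallel φ₀ = 48°, the equirectangular projection gives x = Rλ cos φ₀, y = Rφ, so h = 1 and k = cos 48° / cos φ.
Areal scale at 60.7°: h·k = 1.000 × 1.367 = 1.367.
Areal scale at 14.5°: h·k = 1.000 × 0.6911 = 0.6911.
Ratio = 1.367/0.6911 ≈ 1.98.

1.98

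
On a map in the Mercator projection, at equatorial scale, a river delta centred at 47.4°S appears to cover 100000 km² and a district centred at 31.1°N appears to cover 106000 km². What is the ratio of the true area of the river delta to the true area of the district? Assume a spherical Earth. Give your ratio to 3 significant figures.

0.590

Since Mercator area scale is 1/cos²φ, the true area equals the apparent area multiplied by cos²φ.
True area of river delta: 100000 × cos²(47.4°) = 100000 × 0.4582 = 45820 km².
True area of district: 106000 × cos²(31.1°) = 106000 × 0.7332 = 77720 km².
Ratio = 45820 / 77720 ≈ 0.590.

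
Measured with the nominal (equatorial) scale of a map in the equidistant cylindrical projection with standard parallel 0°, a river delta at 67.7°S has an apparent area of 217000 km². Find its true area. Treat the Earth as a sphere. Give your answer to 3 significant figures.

Plate carrée maps x = Rλ, y = Rφ. The meridian scale is h = 1 and the parallel scale is k = 1/cos φ = sec φ.
Areal scale = h·k = 1 × sec φ; at 67.7°, h = 1.000, k = 2.635, so h·k = 2.635.
True area = apparent / (areal scale) = 217000 / 2.635 ≈ 82300 km².

82300 km²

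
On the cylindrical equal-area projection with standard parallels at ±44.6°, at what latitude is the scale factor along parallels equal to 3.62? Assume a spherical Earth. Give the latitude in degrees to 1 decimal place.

A cylindrical equal-area projection with standard parallel φ₀ has meridian scale h = cos φ / cos φ₀ and parallel scale k = cos φ₀ / cos φ (so areas are preserved, h·k = 1).
k = cos φ₀ / cos φ = 3.62  ⇒  cos φ = cos 44.6° / 3.62 = 0.1967.
φ = arccos(0.1967) ≈ 78.7°.

78.7°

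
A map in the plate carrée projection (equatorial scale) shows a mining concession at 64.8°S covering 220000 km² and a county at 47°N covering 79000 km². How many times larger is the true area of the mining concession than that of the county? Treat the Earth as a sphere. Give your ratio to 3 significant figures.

1.74

Plate carrée has h = 1 and k = sec φ, giving areal scale sec φ; true area = (apparent area) · cos φ.
True area of mining concession: 220000 × cos(64.8°) = 220000 × 0.4258 = 93670 km².
True area of county: 79000 × cos(47°) = 79000 × 0.6820 = 53880 km².
Ratio = 93670 / 53880 ≈ 1.74.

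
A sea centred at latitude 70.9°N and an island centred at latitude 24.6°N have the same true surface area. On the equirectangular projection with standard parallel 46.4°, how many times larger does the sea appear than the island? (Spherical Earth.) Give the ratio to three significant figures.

In the equirectangular projection with standard parallel φ₀ = 46.4° (x = Rλ cos φ₀, y = Rφ), meridians are true-scale (h = 1) and the parallel scale is k = cos φ₀ / cos φ.
Areal scale at 70.9°: h·k = 1.000 × 2.108 = 2.108.
Areal scale at 24.6°: h·k = 1.000 × 0.7585 = 0.7585.
Ratio = 2.108/0.7585 ≈ 2.78.

2.78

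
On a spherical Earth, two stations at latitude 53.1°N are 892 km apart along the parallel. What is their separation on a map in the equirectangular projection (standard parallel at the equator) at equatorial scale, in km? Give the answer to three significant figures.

In the plate carrée (x = Rλ, y = Rφ), meridians are true-scale (h = 1) and parallels are stretched by k = sec φ.
Along the parallel, k = sec 53.1° = 1/0.6004 = 1.666.
Map distance = 892 × 1.666 ≈ 1490 km.

1490 km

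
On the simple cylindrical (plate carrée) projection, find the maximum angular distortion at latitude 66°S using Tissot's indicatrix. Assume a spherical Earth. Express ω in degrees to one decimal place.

49.9°

Plate carrée maps x = Rλ, y = Rφ. The meridian scale is h = 1 and the parallel scale is k = 1/cos φ = sec φ.
At 66°: h = 1.000, k = 2.459; principal scales a = 2.459, b = 1.000.
sin(ω/2) = (a − b)/(a + b) = 1.459/3.459 = 0.4217, so ω = 2 arcsin(0.4217) ≈ 49.9°.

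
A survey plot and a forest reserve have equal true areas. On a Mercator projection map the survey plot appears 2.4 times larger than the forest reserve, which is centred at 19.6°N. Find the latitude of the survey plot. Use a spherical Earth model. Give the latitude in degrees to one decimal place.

52.5°

Mercator areal scale is sec²φ, so apparent-area ratio = sec²φ₁ / sec²φ₂ = cos²φ₂ / cos²φ₁.
cos²φ₂ / cos²φ₁ = 2.4  ⇒  cos φ₁ = cos 19.6° / √2.4 = 0.9421/1.549 = 0.6081.
φ₁ = arccos(0.6081) ≈ 52.5°.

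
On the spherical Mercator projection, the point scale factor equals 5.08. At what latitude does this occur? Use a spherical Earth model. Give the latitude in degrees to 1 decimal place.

78.6°

Mercator scale is k = sec φ = 1/cos φ.
1/cos φ = 5.08  ⇒  cos φ = 0.1969  ⇒  φ = arccos(0.1969) ≈ 78.6°.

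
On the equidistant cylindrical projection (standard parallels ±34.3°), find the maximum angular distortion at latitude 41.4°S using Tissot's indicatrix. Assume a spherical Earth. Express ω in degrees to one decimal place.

5.5°

The equidistant cylindrical projection with φ₀ = 34.3° has h = 1 (meridians true) and k = cos φ₀ / cos φ along parallels.
At 41.4°: h = 1.000, k = 1.101; principal scales a = 1.101, b = 1.000.
sin(ω/2) = (a − b)/(a + b) = 0.1013/2.101 = 0.04821, so ω = 2 arcsin(0.04821) ≈ 5.5°.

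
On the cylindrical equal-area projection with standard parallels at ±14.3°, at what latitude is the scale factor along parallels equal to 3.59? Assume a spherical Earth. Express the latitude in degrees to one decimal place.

A cylindrical equal-area projection with standard parallel φ₀ has meridian scale h = cos φ / cos φ₀ and parallel scale k = cos φ₀ / cos φ (so areas are preserved, h·k = 1).
k = cos φ₀ / cos φ = 3.59  ⇒  cos φ = cos 14.3° / 3.59 = 0.2699.
φ = arccos(0.2699) ≈ 74.3°.

74.3°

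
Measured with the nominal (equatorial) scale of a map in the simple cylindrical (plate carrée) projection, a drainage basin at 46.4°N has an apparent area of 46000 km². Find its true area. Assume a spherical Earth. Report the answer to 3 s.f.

In the plate carrée (x = Rλ, y = Rφ), meridians are true-scale (h = 1) and parallels are stretched by k = sec φ.
Areal scale = h·k = 1 × sec φ; at 46.4°, h = 1.000, k = 1.450, so h·k = 1.450.
True area = apparent / (areal scale) = 46000 / 1.450 ≈ 31700 km².

31700 km²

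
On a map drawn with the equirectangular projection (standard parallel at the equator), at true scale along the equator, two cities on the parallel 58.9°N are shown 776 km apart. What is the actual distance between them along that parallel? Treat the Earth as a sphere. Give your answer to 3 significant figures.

In the plate carrée (x = Rλ, y = Rφ), meridians are true-scale (h = 1) and parallels are stretched by k = sec φ.
Along the parallel at 58.9°, map distances are exaggerated by k = sec 58.9° = 1.936.
True distance = 776 / 1.936 = 776 × cos 58.9° ≈ 401 km.

401 km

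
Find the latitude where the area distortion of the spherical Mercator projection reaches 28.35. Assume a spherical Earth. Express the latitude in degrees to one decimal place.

79.2°

Mercator areal scale is sec²φ.
sec²φ = 28.35  ⇒  cos²φ = 0.03527  ⇒  cos φ = 0.1878.
φ = arccos(0.1878) ≈ 79.2°.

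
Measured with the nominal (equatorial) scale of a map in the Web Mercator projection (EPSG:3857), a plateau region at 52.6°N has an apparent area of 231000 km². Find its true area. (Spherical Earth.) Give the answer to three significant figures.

85200 km²

For Mercator, h = k = sec φ (a conformal cylindrical projection has a single point scale, 1/cos φ).
Areal scale = k² = sec²φ = 1/cos²(52.6°) = 1/0.6074² = 2.711.
True area = apparent / (areal scale) = 231000 / 2.711 ≈ 85200 km².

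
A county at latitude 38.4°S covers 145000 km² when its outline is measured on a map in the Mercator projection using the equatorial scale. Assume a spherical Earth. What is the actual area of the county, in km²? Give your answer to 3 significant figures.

Mercator is conformal, so the point scale is isotropic: h = k = sec φ = 1/cos φ.
Areal scale = k² = sec²φ = 1/cos²(38.4°) = 1/0.7837² = 1.628.
True area = apparent / (areal scale) = 145000 / 1.628 ≈ 89100 km².

89100 km²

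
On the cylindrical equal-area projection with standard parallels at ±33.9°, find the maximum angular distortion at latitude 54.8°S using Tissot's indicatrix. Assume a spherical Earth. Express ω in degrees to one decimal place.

40.9°

For cylindrical equal-area with standard parallel φ₀, h = cos φ / cos φ₀ and k = cos φ₀ / cos φ, so h·k = 1.
At 54.8°: h = 0.6945, k = 1.440; principal scales a = 1.440, b = 0.6945.
sin(ω/2) = (a − b)/(a + b) = 0.7454/2.134 = 0.3492, so ω = 2 arcsin(0.3492) ≈ 40.9°.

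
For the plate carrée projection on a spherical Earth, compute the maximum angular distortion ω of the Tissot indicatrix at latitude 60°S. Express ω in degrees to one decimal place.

Plate carrée maps x = Rλ, y = Rφ. The meridian scale is h = 1 and the parallel scale is k = 1/cos φ = sec φ.
At 60°: h = 1.000, k = 2.000; principal scales a = 2.000, b = 1.000.
sin(ω/2) = (a − b)/(a + b) = 1.0000/3.000 = 0.3333, so ω = 2 arcsin(0.3333) ≈ 38.9°.

38.9°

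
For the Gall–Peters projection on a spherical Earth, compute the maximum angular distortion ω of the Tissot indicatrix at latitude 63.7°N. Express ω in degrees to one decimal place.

51.7°

Gall–Peters is a cylindrical equal-area projection with standard parallels at ±45°. For cylindrical equal-area with standard parallel φ₀, h = cos φ / cos φ₀ and k = cos φ₀ / cos φ, so h·k = 1.
At 63.7°: h = 0.6266, k = 1.596; principal scales a = 1.596, b = 0.6266.
sin(ω/2) = (a − b)/(a + b) = 0.9693/2.223 = 0.4361, so ω = 2 arcsin(0.4361) ≈ 51.7°.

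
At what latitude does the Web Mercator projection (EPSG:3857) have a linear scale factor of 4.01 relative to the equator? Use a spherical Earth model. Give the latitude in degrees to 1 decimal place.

75.6°

Mercator scale is k = sec φ = 1/cos φ.
1/cos φ = 4.01  ⇒  cos φ = 0.2494  ⇒  φ = arccos(0.2494) ≈ 75.6°.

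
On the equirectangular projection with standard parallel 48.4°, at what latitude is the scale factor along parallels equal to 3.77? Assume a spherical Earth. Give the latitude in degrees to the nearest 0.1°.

79.9°

In the equirectangular projection with standard parallel φ₀ = 48.4° (x = Rλ cos φ₀, y = Rφ), meridians are true-scale (h = 1) and the parallel scale is k = cos φ₀ / cos φ.
k = cos φ₀ / cos φ = 3.77  ⇒  cos φ = cos 48.4° / 3.77 = 0.1761.
φ = arccos(0.1761) ≈ 79.9°.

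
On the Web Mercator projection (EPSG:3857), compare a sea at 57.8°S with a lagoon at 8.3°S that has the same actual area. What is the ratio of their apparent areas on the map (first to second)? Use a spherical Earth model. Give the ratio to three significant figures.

Mercator is conformal with k = sec φ, so areal scale = k² = sec²φ.
At 57.8°: sec²(57.8°) = 1/0.5329² = 3.522.
At 8.3°: sec²(8.3°) = 1/0.9895² = 1.021.
Ratio = 3.522/1.021 = cos²(8.3°)/cos²(57.8°) ≈ 3.45.

3.45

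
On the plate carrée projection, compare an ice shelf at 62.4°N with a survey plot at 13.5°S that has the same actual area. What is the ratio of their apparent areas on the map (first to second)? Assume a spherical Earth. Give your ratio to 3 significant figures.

For the equirectangular projection with φ₀ = 0 (plate carrée), h = 1 along meridians and k = sec φ along parallels.
Areal scale at 62.4°: h·k = 1.000 × 2.158 = 2.158.
Areal scale at 13.5°: h·k = 1.000 × 1.028 = 1.028.
Ratio = 2.158/1.028 ≈ 2.10.

2.10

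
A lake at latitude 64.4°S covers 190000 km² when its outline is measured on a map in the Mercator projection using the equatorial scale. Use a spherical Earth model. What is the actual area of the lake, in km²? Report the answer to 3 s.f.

The Mercator projection is conformal; its linear scale factor is the same in every direction and equals sec φ = 1/cos φ.
Areal scale = k² = sec²φ = 1/cos²(64.4°) = 1/0.4321² = 5.356.
True area = apparent / (areal scale) = 190000 / 5.356 ≈ 35500 km².

35500 km²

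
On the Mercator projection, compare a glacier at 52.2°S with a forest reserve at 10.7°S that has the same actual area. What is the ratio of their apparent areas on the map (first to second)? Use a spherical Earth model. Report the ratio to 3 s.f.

2.57

Mercator areal scale is sec²φ.
At 52.2°: sec²(52.2°) = 1/0.6129² = 2.662.
At 10.7°: sec²(10.7°) = 1/0.9826² = 1.036.
Ratio = 2.662/1.036 = cos²(10.7°)/cos²(52.2°) ≈ 2.57.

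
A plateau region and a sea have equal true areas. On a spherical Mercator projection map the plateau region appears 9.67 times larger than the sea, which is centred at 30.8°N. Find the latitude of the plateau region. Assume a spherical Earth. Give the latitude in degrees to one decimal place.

On Mercator, (apparent₁)/(apparent₂) = sec²φ₁ / sec²φ₂ when true areas are equal.
cos²φ₂ / cos²φ₁ = 9.67  ⇒  cos φ₁ = cos 30.8° / √9.67 = 0.8590/3.110 = 0.2762.
φ₁ = arccos(0.2762) ≈ 74.0°.

74.0°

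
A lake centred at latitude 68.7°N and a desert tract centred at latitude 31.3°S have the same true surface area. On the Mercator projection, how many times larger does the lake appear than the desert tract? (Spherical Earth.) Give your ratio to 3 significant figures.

5.53

On Mercator, area is exaggerated by sec²φ = 1/cos²φ.
At 68.7°: sec²(68.7°) = 1/0.3633² = 7.579.
At 31.3°: sec²(31.3°) = 1/0.8545² = 1.370.
Ratio = 7.579/1.370 = cos²(31.3°)/cos²(68.7°) ≈ 5.53.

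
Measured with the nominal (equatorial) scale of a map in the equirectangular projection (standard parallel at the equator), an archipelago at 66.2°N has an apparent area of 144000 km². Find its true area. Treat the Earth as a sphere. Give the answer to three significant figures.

58100 km²

For the equirectangular projection with φ₀ = 0 (plate carrée), h = 1 along meridians and k = sec φ along parallels.
Areal scale = h·k = 1 × sec φ; at 66.2°, h = 1.000, k = 2.478, so h·k = 2.478.
True area = apparent / (areal scale) = 144000 / 2.478 ≈ 58100 km².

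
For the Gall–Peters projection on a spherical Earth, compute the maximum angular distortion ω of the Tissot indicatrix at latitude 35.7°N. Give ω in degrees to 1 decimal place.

Gall–Peters is a cylindrical equal-area projection with standard parallels at ±45°. Cylindrical equal-area (φ₀ = 45°): h = cos φ / cos 45° along meridians, k = cos 45° / cos φ along parallels; h·k = 1.
At 35.7°: h = 1.148, k = 0.8707; principal scales a = 1.148, b = 0.8707.
sin(ω/2) = (a − b)/(a + b) = 0.2777/2.019 = 0.1375, so ω = 2 arcsin(0.1375) ≈ 15.8°.

15.8°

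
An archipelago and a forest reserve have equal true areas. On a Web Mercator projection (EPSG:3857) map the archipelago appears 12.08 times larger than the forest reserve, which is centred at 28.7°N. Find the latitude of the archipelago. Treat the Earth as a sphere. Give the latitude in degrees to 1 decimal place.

For equal true areas on Mercator, apparent areas scale as sec²φ, so the ratio is cos²φ₂ / cos²φ₁.
cos²φ₂ / cos²φ₁ = 12.08  ⇒  cos φ₁ = cos 28.7° / √12.08 = 0.8771/3.476 = 0.2524.
φ₁ = arccos(0.2524) ≈ 75.4°.

75.4°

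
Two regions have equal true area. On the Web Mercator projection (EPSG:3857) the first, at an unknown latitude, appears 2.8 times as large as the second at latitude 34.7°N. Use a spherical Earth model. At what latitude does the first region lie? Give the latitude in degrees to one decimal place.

60.6°

For equal true areas on Mercator, apparent areas scale as sec²φ, so the ratio is cos²φ₂ / cos²φ₁.
cos²φ₂ / cos²φ₁ = 2.8  ⇒  cos φ₁ = cos 34.7° / √2.8 = 0.8221/1.673 = 0.4913.
φ₁ = arccos(0.4913) ≈ 60.6°.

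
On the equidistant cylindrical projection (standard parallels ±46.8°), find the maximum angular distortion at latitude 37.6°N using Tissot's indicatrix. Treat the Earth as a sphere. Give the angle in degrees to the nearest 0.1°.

8.4°

The equidistant cylindrical projection with φ₀ = 46.8° has h = 1 (meridians true) and k = cos φ₀ / cos φ along parallels.
At 37.6°: h = 1.000, k = 0.8640; principal scales a = 1.000, b = 0.8640.
sin(ω/2) = (a − b)/(a + b) = 0.1360/1.864 = 0.07295, so ω = 2 arcsin(0.07295) ≈ 8.4°.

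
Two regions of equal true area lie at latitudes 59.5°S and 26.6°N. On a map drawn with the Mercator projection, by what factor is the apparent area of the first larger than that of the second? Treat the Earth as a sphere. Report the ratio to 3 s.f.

Mercator is conformal with k = sec φ, so areal scale = k² = sec²φ.
At 59.5°: sec²(59.5°) = 1/0.5075² = 3.882.
At 26.6°: sec²(26.6°) = 1/0.8942² = 1.251.
Ratio = 3.882/1.251 = cos²(26.6°)/cos²(59.5°) ≈ 3.10.

3.10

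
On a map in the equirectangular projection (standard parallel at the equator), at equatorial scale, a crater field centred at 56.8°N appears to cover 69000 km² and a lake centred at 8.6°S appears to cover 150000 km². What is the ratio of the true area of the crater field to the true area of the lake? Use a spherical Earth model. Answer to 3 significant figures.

0.255

Plate carrée has h = 1 and k = sec φ, giving areal scale sec φ; true area = (apparent area) · cos φ.
True area of crater field: 69000 × cos(56.8°) = 69000 × 0.5476 = 37780 km².
True area of lake: 150000 × cos(8.6°) = 150000 × 0.9888 = 148300 km².
Ratio = 37780 / 148300 ≈ 0.255.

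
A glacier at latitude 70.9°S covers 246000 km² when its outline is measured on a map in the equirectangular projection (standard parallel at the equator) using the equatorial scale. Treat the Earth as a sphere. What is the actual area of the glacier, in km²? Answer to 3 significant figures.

In the plate carrée (x = Rλ, y = Rφ), meridians are true-scale (h = 1) and parallels are stretched by k = sec φ.
Areal scale = h·k = 1 × sec φ; at 70.9°, h = 1.000, k = 3.056, so h·k = 3.056.
True area = apparent / (areal scale) = 246000 / 3.056 ≈ 80500 km².

80500 km²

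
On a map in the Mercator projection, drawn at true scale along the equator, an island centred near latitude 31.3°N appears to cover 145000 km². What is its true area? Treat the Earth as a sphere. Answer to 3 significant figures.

Mercator is conformal, so the point scale is isotropic: h = k = sec φ = 1/cos φ.
Areal scale = k² = sec²φ = 1/cos²(31.3°) = 1/0.8545² = 1.370.
True area = apparent / (areal scale) = 145000 / 1.370 ≈ 106000 km².

106000 km²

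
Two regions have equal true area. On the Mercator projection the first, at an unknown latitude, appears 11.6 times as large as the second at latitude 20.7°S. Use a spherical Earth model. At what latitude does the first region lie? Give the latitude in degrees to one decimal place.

74.1°

Mercator areal scale is sec²φ, so apparent-area ratio = sec²φ₁ / sec²φ₂ = cos²φ₂ / cos²φ₁.
cos²φ₂ / cos²φ₁ = 11.6  ⇒  cos φ₁ = cos 20.7° / √11.6 = 0.9354/3.406 = 0.2747.
φ₁ = arccos(0.2747) ≈ 74.1°.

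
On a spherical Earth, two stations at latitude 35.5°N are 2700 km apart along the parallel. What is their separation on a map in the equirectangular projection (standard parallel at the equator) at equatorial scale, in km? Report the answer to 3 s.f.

3320 km

For the equirectangular projection with φ₀ = 0 (plate carrée), h = 1 along meridians and k = sec φ along parallels.
Along the parallel, k = sec 35.5° = 1/0.8141 = 1.228.
Map distance = 2700 × 1.228 ≈ 3320 km.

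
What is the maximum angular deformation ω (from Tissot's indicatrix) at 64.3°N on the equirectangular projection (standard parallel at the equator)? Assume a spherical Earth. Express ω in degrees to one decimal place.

Plate carrée maps x = Rλ, y = Rφ. The meridian scale is h = 1 and the parallel scale is k = 1/cos φ = sec φ.
At 64.3°: h = 1.000, k = 2.306; principal scales a = 2.306, b = 1.000.
sin(ω/2) = (a − b)/(a + b) = 1.306/3.306 = 0.3950, so ω = 2 arcsin(0.3950) ≈ 46.5°.

46.5°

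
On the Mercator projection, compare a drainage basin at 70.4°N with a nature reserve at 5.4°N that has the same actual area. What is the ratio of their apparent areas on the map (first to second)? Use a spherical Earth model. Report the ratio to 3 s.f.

8.81

Mercator areal scale is sec²φ.
At 70.4°: sec²(70.4°) = 1/0.3355² = 8.887.
At 5.4°: sec²(5.4°) = 1/0.9956² = 1.009.
Ratio = 8.887/1.009 = cos²(5.4°)/cos²(70.4°) ≈ 8.81.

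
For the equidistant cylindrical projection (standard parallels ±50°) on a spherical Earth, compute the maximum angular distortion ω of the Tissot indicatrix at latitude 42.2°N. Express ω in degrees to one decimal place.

8.1°

With standard parallel φ₀ = 50°, the equirectangular projection gives x = Rλ cos φ₀, y = Rφ, so h = 1 and k = cos 50° / cos φ.
At 42.2°: h = 1.000, k = 0.8677; principal scales a = 1.000, b = 0.8677.
sin(ω/2) = (a − b)/(a + b) = 0.1323/1.868 = 0.07084, so ω = 2 arcsin(0.07084) ≈ 8.1°.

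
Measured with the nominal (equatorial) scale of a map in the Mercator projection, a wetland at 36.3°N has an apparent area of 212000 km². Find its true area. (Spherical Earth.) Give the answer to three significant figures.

Mercator is conformal, so the point scale is isotropic: h = k = sec φ = 1/cos φ.
Areal scale = k² = sec²φ = 1/cos²(36.3°) = 1/0.8059² = 1.540.
True area = apparent / (areal scale) = 212000 / 1.540 ≈ 138000 km².

138000 km²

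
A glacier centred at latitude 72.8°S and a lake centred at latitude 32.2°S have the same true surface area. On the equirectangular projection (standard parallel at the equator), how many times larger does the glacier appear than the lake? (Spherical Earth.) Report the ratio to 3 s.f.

For the equirectangular projection with φ₀ = 0 (plate carrée), h = 1 along meridians and k = sec φ along parallels.
Areal scale at 72.8°: h·k = 1.000 × 3.382 = 3.382.
Areal scale at 32.2°: h·k = 1.000 × 1.182 = 1.182.
Ratio = 3.382/1.182 ≈ 2.86.

2.86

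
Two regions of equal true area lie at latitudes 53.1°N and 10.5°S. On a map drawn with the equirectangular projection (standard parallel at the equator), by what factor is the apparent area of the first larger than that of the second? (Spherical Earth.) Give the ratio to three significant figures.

For the equirectangular projection with φ₀ = 0 (plate carrée), h = 1 along meridians and k = sec φ along parallels.
Areal scale at 53.1°: h·k = 1.000 × 1.666 = 1.666.
Areal scale at 10.5°: h·k = 1.000 × 1.017 = 1.017.
Ratio = 1.666/1.017 ≈ 1.64.

1.64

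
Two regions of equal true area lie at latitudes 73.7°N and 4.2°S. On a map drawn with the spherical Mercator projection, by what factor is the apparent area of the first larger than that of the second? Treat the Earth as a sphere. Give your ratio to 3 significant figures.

12.6

On Mercator, area is exaggerated by sec²φ = 1/cos²φ.
At 73.7°: sec²(73.7°) = 1/0.2807² = 12.69.
At 4.2°: sec²(4.2°) = 1/0.9973² = 1.005.
Ratio = 12.69/1.005 = cos²(4.2°)/cos²(73.7°) ≈ 12.6.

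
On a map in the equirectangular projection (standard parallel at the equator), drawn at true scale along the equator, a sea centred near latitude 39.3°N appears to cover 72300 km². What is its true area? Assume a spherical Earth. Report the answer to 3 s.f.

55900 km²

For the equirectangular projection with φ₀ = 0 (plate carrée), h = 1 along meridians and k = sec φ along parallels.
Areal scale = h·k = 1 × sec φ; at 39.3°, h = 1.000, k = 1.292, so h·k = 1.292.
True area = apparent / (areal scale) = 72300 / 1.292 ≈ 55900 km².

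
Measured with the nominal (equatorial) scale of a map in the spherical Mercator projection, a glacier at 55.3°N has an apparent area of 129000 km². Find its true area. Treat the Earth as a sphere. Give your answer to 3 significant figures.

41800 km²

The Mercator projection is conformal; its linear scale factor is the same in every direction and equals sec φ = 1/cos φ.
Areal scale = k² = sec²φ = 1/cos²(55.3°) = 1/0.5693² = 3.086.
True area = apparent / (areal scale) = 129000 / 3.086 ≈ 41800 km².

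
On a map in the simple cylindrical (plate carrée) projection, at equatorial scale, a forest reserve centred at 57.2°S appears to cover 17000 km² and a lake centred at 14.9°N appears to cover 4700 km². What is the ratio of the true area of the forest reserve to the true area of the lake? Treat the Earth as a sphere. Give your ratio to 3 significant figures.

2.03

On the plate carrée, areal scale = h·k = 1 × sec φ, so true area = apparent × cos φ.
True area of forest reserve: 17000 × cos(57.2°) = 17000 × 0.5417 = 9209 km².
True area of lake: 4700 × cos(14.9°) = 4700 × 0.9664 = 4542 km².
Ratio = 9209 / 4542 ≈ 2.03.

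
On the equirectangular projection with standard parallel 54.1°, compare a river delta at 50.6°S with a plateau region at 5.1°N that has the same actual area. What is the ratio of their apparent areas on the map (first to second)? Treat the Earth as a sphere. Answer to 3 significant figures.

In the equirectangular projection with standard parallel φ₀ = 54.1° (x = Rλ cos φ₀, y = Rφ), meridians are true-scale (h = 1) and the parallel scale is k = cos φ₀ / cos φ.
Areal scale at 50.6°: h·k = 1.000 × 0.9238 = 0.9238.
Areal scale at 5.1°: h·k = 1.000 × 0.5887 = 0.5887.
Ratio = 0.9238/0.5887 ≈ 1.57.

1.57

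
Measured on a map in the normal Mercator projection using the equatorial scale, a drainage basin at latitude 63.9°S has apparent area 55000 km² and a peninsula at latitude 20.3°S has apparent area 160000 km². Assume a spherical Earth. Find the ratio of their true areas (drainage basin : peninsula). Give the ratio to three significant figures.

0.0756

Since Mercator area scale is 1/cos²φ, the true area equals the apparent area multiplied by cos²φ.
True area of drainage basin: 55000 × cos²(63.9°) = 55000 × 0.1935 = 10650 km².
True area of peninsula: 160000 × cos²(20.3°) = 160000 × 0.8796 = 140700 km².
Ratio = 10650 / 140700 ≈ 0.0756.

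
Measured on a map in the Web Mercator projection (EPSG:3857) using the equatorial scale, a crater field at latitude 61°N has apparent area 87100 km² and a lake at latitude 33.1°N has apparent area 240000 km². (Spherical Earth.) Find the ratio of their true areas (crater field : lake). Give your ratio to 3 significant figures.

0.122

Mercator's areal exaggeration is sec²φ; hence true area = (apparent area) · cos²φ.
True area of crater field: 87100 × cos²(61°) = 87100 × 0.2350 = 20470 km².
True area of lake: 240000 × cos²(33.1°) = 240000 × 0.7018 = 168400 km².
Ratio = 20470 / 168400 ≈ 0.122.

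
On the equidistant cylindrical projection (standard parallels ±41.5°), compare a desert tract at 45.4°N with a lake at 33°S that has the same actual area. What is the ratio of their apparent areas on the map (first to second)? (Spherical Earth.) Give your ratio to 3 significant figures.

1.19

In the equirectangular projection with standard parallel φ₀ = 41.5° (x = Rλ cos φ₀, y = Rφ), meridians are true-scale (h = 1) and the parallel scale is k = cos φ₀ / cos φ.
Areal scale at 45.4°: h·k = 1.000 × 1.067 = 1.067.
Areal scale at 33°: h·k = 1.000 × 0.8930 = 0.8930.
Ratio = 1.067/0.8930 ≈ 1.19.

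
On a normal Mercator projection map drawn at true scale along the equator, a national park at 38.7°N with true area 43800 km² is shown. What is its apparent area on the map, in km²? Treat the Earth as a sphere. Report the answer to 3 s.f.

The Mercator projection is conformal; its linear scale factor is the same in every direction and equals sec φ = 1/cos φ.
Areal scale = k² = sec²φ = 1/cos²(38.7°) = 1/0.7804² = 1.642.
Apparent area = 43800 × 1.642 ≈ 71900 km².

71900 km²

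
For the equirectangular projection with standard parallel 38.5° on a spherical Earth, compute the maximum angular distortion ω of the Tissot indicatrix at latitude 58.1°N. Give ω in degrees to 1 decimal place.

The equidistant cylindrical projection with φ₀ = 38.5° has h = 1 (meridians true) and k = cos φ₀ / cos φ along parallels.
At 58.1°: h = 1.000, k = 1.481; principal scales a = 1.481, b = 1.000.
sin(ω/2) = (a − b)/(a + b) = 0.4810/2.481 = 0.1939, so ω = 2 arcsin(0.1939) ≈ 22.4°.

22.4°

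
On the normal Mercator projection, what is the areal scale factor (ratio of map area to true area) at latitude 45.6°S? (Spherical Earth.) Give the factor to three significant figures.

For Mercator, h = k = sec φ (a conformal cylindrical projection has a single point scale, 1/cos φ).
Areal scale = k² = sec²φ = 1/cos²(45.6°) = 1/0.6997² = 2.043.

2.04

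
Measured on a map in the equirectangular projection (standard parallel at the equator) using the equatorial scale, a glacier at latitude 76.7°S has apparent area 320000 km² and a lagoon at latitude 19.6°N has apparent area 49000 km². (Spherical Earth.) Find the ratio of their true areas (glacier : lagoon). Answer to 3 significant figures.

On the plate carrée, areal scale = h·k = 1 × sec φ, so true area = apparent × cos φ.
True area of glacier: 320000 × cos(76.7°) = 320000 × 0.2300 = 73620 km².
True area of lagoon: 49000 × cos(19.6°) = 49000 × 0.9421 = 46160 km².
Ratio = 73620 / 46160 ≈ 1.59.

1.59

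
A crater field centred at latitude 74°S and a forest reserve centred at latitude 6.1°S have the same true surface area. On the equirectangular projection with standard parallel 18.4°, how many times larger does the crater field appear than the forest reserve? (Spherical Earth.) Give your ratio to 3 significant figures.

In the equirectangular projection with standard parallel φ₀ = 18.4° (x = Rλ cos φ₀, y = Rφ), meridians are true-scale (h = 1) and the parallel scale is k = cos φ₀ / cos φ.
Areal scale at 74°: h·k = 1.000 × 3.442 = 3.442.
Areal scale at 6.1°: h·k = 1.000 × 0.9543 = 0.9543.
Ratio = 3.442/0.9543 ≈ 3.61.

3.61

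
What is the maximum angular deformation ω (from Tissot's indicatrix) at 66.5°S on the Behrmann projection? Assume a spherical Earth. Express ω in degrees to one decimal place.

81.1°

The Behrmann projection is cylindrical equal-area with φ₀ = 30°. For cylindrical equal-area with standard parallel φ₀, h = cos φ / cos φ₀ and k = cos φ₀ / cos φ, so h·k = 1.
At 66.5°: h = 0.4604, k = 2.172; principal scales a = 2.172, b = 0.4604.
sin(ω/2) = (a − b)/(a + b) = 1.711/2.632 = 0.6502, so ω = 2 arcsin(0.6502) ≈ 81.1°.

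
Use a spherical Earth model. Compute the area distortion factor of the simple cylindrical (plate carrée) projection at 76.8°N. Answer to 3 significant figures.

Plate carrée maps x = Rλ, y = Rφ. The meridian scale is h = 1 and the parallel scale is k = 1/cos φ = sec φ.
Areal scale = h·k = 1 × sec φ; at 76.8°, h = 1.000, k = 4.379, so h·k = 4.379.

4.38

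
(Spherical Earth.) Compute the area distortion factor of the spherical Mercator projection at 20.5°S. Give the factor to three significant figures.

1.14

The Mercator projection is conformal; its linear scale factor is the same in every direction and equals sec φ = 1/cos φ.
Areal scale = k² = sec²φ = 1/cos²(20.5°) = 1/0.9367² = 1.140.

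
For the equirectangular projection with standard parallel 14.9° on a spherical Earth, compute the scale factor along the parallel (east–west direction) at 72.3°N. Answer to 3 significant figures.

3.18

With standard parallel φ₀ = 14.9°, the equirectangular projection gives x = Rλ cos φ₀, y = Rφ, so h = 1 and k = cos 14.9° / cos φ.
k = cos 14.9° / cos 72.3° = 0.9664/0.3040 = 3.179.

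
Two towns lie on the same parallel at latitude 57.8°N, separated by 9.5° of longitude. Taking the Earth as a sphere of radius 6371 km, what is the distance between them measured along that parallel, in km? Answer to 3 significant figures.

563 km

Arc length along a parallel = R cos φ · Δλ (with Δλ in radians).
= 6371 × cos 57.8° × (9.5° × π/180) = 6371 × 0.5329 × 0.1658 ≈ 563 km.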